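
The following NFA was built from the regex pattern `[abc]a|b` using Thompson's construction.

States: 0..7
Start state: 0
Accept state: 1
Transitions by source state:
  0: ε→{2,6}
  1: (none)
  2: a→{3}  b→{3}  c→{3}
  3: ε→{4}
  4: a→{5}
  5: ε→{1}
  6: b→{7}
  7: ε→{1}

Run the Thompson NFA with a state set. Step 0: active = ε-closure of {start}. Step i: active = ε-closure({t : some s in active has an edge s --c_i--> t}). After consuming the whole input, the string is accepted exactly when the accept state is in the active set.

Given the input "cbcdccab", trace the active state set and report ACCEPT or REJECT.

S₀ = ε-closure({0}) = {0,2,6}
'c' @ 1: {3,4}
'b' @ 2: {}  — state set empty
rest 'cdccab' ignored (set empty)
end set {} — state 1 not in

Answer: REJECT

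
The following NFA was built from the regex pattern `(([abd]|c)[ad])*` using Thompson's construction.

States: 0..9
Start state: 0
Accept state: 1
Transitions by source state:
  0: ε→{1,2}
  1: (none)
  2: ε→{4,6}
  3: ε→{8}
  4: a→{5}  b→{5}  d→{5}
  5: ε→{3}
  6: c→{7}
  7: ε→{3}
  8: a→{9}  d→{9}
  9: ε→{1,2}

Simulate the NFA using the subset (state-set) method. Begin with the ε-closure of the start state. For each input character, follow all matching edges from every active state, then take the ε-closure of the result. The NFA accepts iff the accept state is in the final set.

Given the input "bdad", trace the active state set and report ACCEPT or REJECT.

start: ε-closure({0}) = {0,1,2,4,6}
'b' @ 1: {3,5,8}
'd' @ 2: {1,2,4,6,9}  (accept∈set)
'a' @ 3: {3,5,8}
'd' @ 4: {1,2,4,6,9}  (accept∈set)
after full input: {1,2,4,6,9}  (accept=1 in)

Answer: ACCEPT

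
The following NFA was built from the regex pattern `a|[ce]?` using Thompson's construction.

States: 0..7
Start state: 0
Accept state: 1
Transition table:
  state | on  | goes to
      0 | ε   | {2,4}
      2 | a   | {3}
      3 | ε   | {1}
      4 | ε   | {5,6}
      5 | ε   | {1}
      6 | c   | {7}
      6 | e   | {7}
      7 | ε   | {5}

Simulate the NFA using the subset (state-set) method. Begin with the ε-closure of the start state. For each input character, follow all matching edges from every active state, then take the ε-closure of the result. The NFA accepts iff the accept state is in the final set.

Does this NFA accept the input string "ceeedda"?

Answer: REJECT

Trace:
S₀ = ε-closure({0}) = {0,1,2,4,5,6}
'c' @ 1: {1,5,7}  [accepting]
'e' @ 2: {}  — state set empty
rest 'eedda' ignored (set empty)
final: {}; accept 1 not in set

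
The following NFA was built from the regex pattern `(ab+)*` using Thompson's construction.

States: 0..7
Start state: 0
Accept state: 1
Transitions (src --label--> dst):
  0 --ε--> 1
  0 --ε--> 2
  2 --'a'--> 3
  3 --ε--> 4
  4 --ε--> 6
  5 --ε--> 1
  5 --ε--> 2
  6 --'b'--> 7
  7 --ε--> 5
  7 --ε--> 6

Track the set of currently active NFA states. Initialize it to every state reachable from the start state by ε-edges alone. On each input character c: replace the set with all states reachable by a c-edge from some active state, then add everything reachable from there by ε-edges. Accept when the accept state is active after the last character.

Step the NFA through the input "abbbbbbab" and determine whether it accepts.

Answer: ACCEPT

Derivation:
start: ε-closure({0}) = {0,1,2}
'a' @ 1: {3,4,6}
'b' @ 2: {1,2,5,6,7}  [accepting]
'b' @ 3: {1,2,5,6,7}  [accepting]
'b' @ 4: {1,2,5,6,7}  [accepting]
'b' @ 5: {1,2,5,6,7}  [accepting]
'b' @ 6: {1,2,5,6,7}  [accepting]
'b' @ 7: {1,2,5,6,7}  [accepting]
'a' @ 8: {3,4,6}
'b' @ 9: {1,2,5,6,7}  [accepting]
final: {1,2,5,6,7}; accept 1 in set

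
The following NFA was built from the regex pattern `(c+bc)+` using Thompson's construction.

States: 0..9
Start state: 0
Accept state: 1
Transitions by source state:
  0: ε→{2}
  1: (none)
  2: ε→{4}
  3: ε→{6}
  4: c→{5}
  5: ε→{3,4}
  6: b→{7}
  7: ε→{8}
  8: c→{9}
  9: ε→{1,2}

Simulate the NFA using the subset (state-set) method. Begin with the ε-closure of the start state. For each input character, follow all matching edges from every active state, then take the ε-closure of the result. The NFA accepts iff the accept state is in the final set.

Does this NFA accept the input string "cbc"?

Answer: ACCEPT

Trace:
initial (ε-close {0}): {0,2,4}
'c' @ 1: {3,4,5,6}
'b' @ 2: {7,8}
'c' @ 3: {1,2,4,9}  ✓accept
after full input: {1,2,4,9}  (accept=1 in)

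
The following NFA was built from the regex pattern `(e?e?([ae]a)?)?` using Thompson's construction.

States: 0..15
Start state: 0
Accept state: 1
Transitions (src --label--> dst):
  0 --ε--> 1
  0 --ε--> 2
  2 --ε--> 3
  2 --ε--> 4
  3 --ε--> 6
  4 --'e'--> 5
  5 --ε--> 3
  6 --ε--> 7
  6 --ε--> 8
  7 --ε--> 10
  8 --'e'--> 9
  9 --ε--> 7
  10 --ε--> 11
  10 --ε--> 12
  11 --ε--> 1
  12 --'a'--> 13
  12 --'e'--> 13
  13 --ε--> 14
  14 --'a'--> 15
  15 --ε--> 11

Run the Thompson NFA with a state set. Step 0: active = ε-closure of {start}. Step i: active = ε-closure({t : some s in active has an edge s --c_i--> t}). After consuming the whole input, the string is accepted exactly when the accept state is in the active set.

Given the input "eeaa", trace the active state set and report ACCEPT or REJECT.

start: ε-closure({0}) = {0,1,2,3,4,6,7,8,10,11,12}
'e' @ 1: {1,3,5,6,7,8,9,10,11,12,13,14}  ✓accept
'e' @ 2: {1,7,9,10,11,12,13,14}  ✓accept
'a' @ 3: {1,11,13,14,15}  ✓accept
'a' @ 4: {1,11,15}  ✓accept
final: {1,11,15}; accept 1 in set

Answer: ACCEPT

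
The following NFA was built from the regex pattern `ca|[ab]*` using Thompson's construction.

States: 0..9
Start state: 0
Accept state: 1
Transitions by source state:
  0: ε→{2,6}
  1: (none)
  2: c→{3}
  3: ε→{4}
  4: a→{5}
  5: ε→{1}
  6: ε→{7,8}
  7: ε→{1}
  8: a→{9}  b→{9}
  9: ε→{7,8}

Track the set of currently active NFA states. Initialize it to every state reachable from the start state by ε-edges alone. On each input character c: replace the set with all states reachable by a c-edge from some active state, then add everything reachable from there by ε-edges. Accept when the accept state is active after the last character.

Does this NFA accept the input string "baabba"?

start: ε-closure({0}) = {0,1,2,6,7,8}
'b' @ 1: {1,7,8,9}  ✓accept
'a' @ 2: {1,7,8,9}  ✓accept
'a' @ 3: {1,7,8,9}  ✓accept
'b' @ 4: {1,7,8,9}  ✓accept
'b' @ 5: {1,7,8,9}  ✓accept
'a' @ 6: {1,7,8,9}  ✓accept
final: {1,7,8,9}; accept 1 in set

Answer: ACCEPT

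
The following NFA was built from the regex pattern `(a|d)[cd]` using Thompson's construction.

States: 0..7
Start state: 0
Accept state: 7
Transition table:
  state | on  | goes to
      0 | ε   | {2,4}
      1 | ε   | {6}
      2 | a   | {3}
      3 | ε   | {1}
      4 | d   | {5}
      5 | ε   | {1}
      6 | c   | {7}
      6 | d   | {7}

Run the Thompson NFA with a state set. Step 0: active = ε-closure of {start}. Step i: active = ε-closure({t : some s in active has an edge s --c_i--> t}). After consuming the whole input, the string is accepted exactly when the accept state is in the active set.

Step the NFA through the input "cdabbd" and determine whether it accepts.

start: ε-closure({0}) = {0,2,4}
'c' @ 1: {}  — state set empty
rest 'dabbd' ignored (set empty)
after full input: {}  (accept=7 not in)

Answer: REJECT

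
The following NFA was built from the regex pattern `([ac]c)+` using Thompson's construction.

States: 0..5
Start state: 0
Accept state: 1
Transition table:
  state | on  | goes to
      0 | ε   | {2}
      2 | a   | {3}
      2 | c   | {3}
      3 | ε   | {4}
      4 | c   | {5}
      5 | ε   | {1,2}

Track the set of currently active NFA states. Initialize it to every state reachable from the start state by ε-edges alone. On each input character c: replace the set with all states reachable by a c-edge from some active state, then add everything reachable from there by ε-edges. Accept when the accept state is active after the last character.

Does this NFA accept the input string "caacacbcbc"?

Answer: REJECT

Steps:
S₀ = ε-closure({0}) = {0,2}
'c' @ 1: {3,4}
'a' @ 2: {}  — dead — no transitions
rest 'acacbcbc' ignored (set empty)
final: {}; accept 1 not in set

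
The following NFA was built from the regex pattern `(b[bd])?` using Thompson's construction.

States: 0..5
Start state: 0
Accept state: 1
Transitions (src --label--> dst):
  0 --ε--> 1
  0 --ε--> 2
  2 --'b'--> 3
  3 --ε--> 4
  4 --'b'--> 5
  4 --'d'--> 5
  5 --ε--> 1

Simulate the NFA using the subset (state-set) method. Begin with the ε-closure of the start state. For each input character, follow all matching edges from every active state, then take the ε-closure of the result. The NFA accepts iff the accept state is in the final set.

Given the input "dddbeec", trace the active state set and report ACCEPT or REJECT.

initial (ε-close {0}): {0,1,2}
'd' @ 1: {}  — dead — no transitions
rest 'ddbeec' ignored (set empty)
end set {} — state 1 not in

Answer: REJECT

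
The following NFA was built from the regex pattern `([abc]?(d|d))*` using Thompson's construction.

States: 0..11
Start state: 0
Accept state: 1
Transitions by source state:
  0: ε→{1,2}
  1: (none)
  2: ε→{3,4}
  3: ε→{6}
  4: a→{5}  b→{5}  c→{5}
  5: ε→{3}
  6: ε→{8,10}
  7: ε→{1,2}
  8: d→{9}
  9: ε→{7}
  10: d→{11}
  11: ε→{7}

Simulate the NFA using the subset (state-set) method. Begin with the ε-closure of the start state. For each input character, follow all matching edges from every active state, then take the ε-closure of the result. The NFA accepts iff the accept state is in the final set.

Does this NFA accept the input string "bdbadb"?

Answer: REJECT

Trace:
start: ε-closure({0}) = {0,1,2,3,4,6,8,10}
'b' @ 1: {3,5,6,8,10}
'd' @ 2: {1,2,3,4,6,7,8,9,10,11}  ✓accept
'b' @ 3: {3,5,6,8,10}
'a' @ 4: {}  — state set empty
rest 'db' ignored (set empty)
end set {} — state 1 not in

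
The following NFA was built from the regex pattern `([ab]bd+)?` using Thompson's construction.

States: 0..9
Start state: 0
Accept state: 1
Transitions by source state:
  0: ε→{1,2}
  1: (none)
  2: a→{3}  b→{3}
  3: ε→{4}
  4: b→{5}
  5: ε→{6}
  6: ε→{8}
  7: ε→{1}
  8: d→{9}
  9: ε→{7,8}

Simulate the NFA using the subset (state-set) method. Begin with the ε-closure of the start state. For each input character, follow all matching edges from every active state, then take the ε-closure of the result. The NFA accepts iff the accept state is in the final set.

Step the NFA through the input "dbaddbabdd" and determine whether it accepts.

Answer: REJECT

Steps:
S₀ = ε-closure({0}) = {0,1,2}
'd' @ 1: {}  — no active states
rest 'baddbabdd' ignored (set empty)
end set {} — state 1 not in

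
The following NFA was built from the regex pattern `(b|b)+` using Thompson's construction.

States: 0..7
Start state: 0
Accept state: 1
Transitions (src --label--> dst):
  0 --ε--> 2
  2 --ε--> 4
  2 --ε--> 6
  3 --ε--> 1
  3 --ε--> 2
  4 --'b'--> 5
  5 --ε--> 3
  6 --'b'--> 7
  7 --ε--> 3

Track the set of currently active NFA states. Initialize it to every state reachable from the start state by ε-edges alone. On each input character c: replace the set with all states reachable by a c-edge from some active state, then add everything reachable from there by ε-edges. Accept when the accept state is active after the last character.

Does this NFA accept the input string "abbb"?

initial (ε-close {0}): {0,2,4,6}
'a' @ 1: {}  — state set empty
rest 'bbb' ignored (set empty)
final: {}; accept 1 not in set

Answer: REJECT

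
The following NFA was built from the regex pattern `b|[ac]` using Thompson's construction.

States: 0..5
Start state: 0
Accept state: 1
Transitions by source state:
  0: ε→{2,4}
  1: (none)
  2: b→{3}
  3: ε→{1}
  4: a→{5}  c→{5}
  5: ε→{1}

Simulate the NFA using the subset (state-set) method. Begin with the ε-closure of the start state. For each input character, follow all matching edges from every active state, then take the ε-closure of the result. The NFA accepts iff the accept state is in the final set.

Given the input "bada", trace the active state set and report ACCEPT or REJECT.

Answer: REJECT

Steps:
start: ε-closure({0}) = {0,2,4}
'b' @ 1: {1,3}  [accepting]
'a' @ 2: {}  — dead — no transitions
rest 'da' ignored (set empty)
after full input: {}  (accept=1 not in)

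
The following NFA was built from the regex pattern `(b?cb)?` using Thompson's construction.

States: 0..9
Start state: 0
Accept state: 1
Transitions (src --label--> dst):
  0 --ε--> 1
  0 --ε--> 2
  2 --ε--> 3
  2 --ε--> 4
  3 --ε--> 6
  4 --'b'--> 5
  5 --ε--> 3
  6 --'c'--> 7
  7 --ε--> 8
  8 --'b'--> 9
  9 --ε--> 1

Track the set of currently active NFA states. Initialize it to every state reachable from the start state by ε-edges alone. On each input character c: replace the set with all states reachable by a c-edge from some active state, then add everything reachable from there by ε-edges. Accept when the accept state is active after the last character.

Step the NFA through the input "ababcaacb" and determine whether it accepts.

S₀ = ε-closure({0}) = {0,1,2,3,4,6}
'a' @ 1: {}  — state set empty
rest 'babcaacb' ignored (set empty)
after full input: {}  (accept=1 not in)

Answer: REJECT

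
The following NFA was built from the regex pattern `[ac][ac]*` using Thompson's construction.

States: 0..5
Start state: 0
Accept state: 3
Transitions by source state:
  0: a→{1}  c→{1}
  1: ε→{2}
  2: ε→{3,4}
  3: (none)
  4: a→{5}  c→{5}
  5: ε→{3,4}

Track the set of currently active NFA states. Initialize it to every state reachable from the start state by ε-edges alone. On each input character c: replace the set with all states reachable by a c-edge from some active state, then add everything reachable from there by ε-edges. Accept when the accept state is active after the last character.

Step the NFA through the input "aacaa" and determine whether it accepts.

start: ε-closure({0}) = {0}
'a' @ 1: {1,2,3,4}  [accepting]
'a' @ 2: {3,4,5}  [accepting]
'c' @ 3: {3,4,5}  [accepting]
'a' @ 4: {3,4,5}  [accepting]
'a' @ 5: {3,4,5}  [accepting]
end set {3,4,5} — state 3 in

Answer: ACCEPT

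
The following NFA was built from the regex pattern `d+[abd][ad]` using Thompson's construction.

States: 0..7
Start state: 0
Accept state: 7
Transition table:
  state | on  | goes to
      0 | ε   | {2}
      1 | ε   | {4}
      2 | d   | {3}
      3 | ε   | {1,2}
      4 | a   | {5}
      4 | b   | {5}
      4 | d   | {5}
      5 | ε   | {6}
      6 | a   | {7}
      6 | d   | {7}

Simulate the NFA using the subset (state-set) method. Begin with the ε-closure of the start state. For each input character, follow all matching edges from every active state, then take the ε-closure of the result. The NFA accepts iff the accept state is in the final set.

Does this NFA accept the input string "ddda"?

Answer: ACCEPT

Steps:
initial (ε-close {0}): {0,2}
'd' @ 1: {1,2,3,4}
'd' @ 2: {1,2,3,4,5,6}
'd' @ 3: {1,2,3,4,5,6,7}  [accepting]
'a' @ 4: {5,6,7}  [accepting]
final: {5,6,7}; accept 7 in set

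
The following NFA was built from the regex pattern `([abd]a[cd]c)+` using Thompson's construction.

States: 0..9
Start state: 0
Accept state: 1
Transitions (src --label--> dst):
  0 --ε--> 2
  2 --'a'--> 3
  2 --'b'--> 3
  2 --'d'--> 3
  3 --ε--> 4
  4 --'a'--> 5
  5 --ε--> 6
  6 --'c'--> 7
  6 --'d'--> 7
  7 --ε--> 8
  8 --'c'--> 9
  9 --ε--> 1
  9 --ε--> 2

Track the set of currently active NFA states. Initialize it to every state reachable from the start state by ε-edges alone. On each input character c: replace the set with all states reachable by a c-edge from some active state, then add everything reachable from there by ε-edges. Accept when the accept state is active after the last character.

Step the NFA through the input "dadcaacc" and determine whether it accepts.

Answer: ACCEPT

Derivation:
start: ε-closure({0}) = {0,2}
'd' @ 1: {3,4}
'a' @ 2: {5,6}
'd' @ 3: {7,8}
'c' @ 4: {1,2,9}  (accept∈set)
'a' @ 5: {3,4}
'a' @ 6: {5,6}
'c' @ 7: {7,8}
'c' @ 8: {1,2,9}  (accept∈set)
end set {1,2,9} — state 1 in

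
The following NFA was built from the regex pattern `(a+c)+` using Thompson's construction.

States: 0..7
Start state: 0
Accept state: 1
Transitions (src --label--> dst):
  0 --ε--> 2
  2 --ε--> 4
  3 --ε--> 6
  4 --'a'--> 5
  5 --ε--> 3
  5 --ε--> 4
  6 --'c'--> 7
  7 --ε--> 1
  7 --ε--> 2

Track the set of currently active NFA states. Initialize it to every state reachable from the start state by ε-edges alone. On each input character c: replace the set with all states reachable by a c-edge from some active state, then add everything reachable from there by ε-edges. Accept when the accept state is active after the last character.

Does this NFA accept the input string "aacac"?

S₀ = ε-closure({0}) = {0,2,4}
'a' @ 1: {3,4,5,6}
'a' @ 2: {3,4,5,6}
'c' @ 3: {1,2,4,7}  (accept∈set)
'a' @ 4: {3,4,5,6}
'c' @ 5: {1,2,4,7}  (accept∈set)
end set {1,2,4,7} — state 1 in

Answer: ACCEPT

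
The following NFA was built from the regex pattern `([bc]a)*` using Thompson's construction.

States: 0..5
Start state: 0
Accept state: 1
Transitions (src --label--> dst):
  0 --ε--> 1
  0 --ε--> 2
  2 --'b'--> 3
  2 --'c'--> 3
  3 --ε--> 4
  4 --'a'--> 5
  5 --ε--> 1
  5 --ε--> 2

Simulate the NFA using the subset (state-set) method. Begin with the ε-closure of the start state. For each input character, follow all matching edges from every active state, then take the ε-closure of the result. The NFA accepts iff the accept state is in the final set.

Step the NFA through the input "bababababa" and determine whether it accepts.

start: ε-closure({0}) = {0,1,2}
'b' @ 1: {3,4}
'a' @ 2: {1,2,5}  [accepting]
'b' @ 3: {3,4}
'a' @ 4: {1,2,5}  [accepting]
'b' @ 5: {3,4}
'a' @ 6: {1,2,5}  [accepting]
'b' @ 7: {3,4}
'a' @ 8: {1,2,5}  [accepting]
'b' @ 9: {3,4}
'a' @ 10: {1,2,5}  [accepting]
after full input: {1,2,5}  (accept=1 in)

Answer: ACCEPT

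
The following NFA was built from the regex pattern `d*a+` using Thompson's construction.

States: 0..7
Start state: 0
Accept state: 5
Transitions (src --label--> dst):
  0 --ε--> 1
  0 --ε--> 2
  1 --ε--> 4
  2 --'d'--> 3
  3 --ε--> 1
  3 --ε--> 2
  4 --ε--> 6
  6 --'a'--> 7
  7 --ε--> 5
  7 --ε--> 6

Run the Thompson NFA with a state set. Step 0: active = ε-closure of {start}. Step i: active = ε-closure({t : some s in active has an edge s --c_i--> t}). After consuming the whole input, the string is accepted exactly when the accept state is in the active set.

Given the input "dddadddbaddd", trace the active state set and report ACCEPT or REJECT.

Answer: REJECT

Derivation:
S₀ = ε-closure({0}) = {0,1,2,4,6}
'd' @ 1: {1,2,3,4,6}
'd' @ 2: {1,2,3,4,6}
'd' @ 3: {1,2,3,4,6}
'a' @ 4: {5,6,7}  [accepting]
'd' @ 5: {}  — dead — no transitions
rest 'ddbaddd' ignored (set empty)
after full input: {}  (accept=5 not in)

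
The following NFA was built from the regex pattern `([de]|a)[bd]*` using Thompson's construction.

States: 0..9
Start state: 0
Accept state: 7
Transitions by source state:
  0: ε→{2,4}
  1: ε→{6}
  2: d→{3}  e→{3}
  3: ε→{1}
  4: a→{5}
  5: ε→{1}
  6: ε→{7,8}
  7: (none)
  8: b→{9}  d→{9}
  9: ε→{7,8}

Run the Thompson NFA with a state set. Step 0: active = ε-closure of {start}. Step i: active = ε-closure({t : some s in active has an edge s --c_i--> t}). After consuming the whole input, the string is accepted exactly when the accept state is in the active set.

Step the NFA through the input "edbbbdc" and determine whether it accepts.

Answer: REJECT

Derivation:
initial (ε-close {0}): {0,2,4}
'e' @ 1: {1,3,6,7,8}  (accept∈set)
'd' @ 2: {7,8,9}  (accept∈set)
'b' @ 3: {7,8,9}  (accept∈set)
'b' @ 4: {7,8,9}  (accept∈set)
'b' @ 5: {7,8,9}  (accept∈set)
'd' @ 6: {7,8,9}  (accept∈set)
'c' @ 7: {}  — state set empty
after full input: {}  (accept=7 not in)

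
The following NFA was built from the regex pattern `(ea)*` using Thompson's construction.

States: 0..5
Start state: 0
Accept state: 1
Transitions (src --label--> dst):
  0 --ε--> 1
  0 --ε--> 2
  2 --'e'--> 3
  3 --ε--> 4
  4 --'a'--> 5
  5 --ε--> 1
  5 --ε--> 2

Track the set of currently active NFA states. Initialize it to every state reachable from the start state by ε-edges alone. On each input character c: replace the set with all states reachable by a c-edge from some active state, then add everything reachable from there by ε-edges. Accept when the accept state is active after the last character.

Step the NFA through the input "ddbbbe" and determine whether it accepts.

S₀ = ε-closure({0}) = {0,1,2}
'd' @ 1: {}  — dead — no transitions
rest 'dbbbe' ignored (set empty)
end set {} — state 1 not in

Answer: REJECT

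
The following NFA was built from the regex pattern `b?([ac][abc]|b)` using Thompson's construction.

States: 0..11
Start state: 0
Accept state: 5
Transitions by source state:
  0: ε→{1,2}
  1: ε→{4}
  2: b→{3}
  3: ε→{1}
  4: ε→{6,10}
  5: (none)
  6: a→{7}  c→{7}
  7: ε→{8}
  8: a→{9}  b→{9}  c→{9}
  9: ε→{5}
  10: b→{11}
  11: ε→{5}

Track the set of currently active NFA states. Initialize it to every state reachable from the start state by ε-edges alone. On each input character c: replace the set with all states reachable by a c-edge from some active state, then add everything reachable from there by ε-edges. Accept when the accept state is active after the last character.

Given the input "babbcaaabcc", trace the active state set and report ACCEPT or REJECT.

initial (ε-close {0}): {0,1,2,4,6,10}
'b' @ 1: {1,3,4,5,6,10,11}  [accepting]
'a' @ 2: {7,8}
'b' @ 3: {5,9}  [accepting]
'b' @ 4: {}  — state set empty
rest 'caaabcc' ignored (set empty)
final: {}; accept 5 not in set

Answer: REJECT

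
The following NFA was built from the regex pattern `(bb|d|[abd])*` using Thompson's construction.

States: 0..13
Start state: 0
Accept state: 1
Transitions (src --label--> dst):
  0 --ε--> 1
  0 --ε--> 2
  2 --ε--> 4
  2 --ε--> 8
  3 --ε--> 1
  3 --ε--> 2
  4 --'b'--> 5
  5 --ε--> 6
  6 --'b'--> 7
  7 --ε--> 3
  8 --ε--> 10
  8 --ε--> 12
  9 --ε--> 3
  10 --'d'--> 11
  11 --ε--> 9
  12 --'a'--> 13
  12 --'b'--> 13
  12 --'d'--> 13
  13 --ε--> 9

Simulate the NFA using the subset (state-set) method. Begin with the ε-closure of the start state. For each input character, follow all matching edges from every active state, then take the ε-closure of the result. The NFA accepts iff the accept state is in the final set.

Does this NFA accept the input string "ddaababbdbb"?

initial (ε-close {0}): {0,1,2,4,8,10,12}
'd' @ 1: {1,2,3,4,8,9,10,11,12,13}  ✓accept
'd' @ 2: {1,2,3,4,8,9,10,11,12,13}  ✓accept
'a' @ 3: {1,2,3,4,8,9,10,12,13}  ✓accept
'a' @ 4: {1,2,3,4,8,9,10,12,13}  ✓accept
'b' @ 5: {1,2,3,4,5,6,8,9,10,12,13}  ✓accept
'a' @ 6: {1,2,3,4,8,9,10,12,13}  ✓accept
'b' @ 7: {1,2,3,4,5,6,8,9,10,12,13}  ✓accept
'b' @ 8: {1,2,3,4,5,6,7,8,9,10,12,13}  ✓accept
'd' @ 9: {1,2,3,4,8,9,10,11,12,13}  ✓accept
'b' @ 10: {1,2,3,4,5,6,8,9,10,12,13}  ✓accept
'b' @ 11: {1,2,3,4,5,6,7,8,9,10,12,13}  ✓accept
after full input: {1,2,3,4,5,6,7,8,9,10,12,13}  (accept=1 in)

Answer: ACCEPT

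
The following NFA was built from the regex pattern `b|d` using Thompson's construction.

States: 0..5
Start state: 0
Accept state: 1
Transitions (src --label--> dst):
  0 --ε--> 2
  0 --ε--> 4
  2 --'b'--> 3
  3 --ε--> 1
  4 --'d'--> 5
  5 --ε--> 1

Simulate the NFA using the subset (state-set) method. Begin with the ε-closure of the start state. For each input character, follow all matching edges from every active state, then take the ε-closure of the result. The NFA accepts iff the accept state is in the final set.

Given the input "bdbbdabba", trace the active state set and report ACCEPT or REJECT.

initial (ε-close {0}): {0,2,4}
'b' @ 1: {1,3}  [accepting]
'd' @ 2: {}  — no active states
rest 'bbdabba' ignored (set empty)
end set {} — state 1 not in

Answer: REJECT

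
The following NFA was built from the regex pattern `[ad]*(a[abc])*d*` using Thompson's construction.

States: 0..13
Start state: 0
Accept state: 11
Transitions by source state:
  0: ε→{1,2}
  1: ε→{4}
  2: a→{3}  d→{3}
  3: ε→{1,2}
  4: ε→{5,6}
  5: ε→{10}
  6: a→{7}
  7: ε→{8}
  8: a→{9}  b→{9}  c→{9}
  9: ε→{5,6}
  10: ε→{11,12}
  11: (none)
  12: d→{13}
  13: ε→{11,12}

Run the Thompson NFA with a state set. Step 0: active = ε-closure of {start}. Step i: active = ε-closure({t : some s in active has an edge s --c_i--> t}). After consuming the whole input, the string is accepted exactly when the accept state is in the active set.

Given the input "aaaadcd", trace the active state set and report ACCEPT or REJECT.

initial (ε-close {0}): {0,1,2,4,5,6,10,11,12}
'a' @ 1: {1,2,3,4,5,6,7,8,10,11,12}  (accept∈set)
'a' @ 2: {1,2,3,4,5,6,7,8,9,10,11,12}  (accept∈set)
'a' @ 3: {1,2,3,4,5,6,7,8,9,10,11,12}  (accept∈set)
'a' @ 4: {1,2,3,4,5,6,7,8,9,10,11,12}  (accept∈set)
'd' @ 5: {1,2,3,4,5,6,10,11,12,13}  (accept∈set)
'c' @ 6: {}  — dead — no transitions
rest 'd' ignored (set empty)
final: {}; accept 11 not in set

Answer: REJECT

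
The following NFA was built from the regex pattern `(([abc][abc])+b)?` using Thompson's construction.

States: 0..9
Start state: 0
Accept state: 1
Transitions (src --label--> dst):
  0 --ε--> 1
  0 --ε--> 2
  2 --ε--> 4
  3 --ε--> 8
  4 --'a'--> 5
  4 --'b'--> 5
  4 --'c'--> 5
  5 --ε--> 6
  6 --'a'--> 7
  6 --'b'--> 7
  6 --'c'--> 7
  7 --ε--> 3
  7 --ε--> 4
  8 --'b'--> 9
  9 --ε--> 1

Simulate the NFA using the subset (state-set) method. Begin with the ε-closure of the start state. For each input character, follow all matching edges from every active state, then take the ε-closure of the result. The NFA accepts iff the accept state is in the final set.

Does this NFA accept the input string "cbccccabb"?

initial (ε-close {0}): {0,1,2,4}
'c' @ 1: {5,6}
'b' @ 2: {3,4,7,8}
'c' @ 3: {5,6}
'c' @ 4: {3,4,7,8}
'c' @ 5: {5,6}
'c' @ 6: {3,4,7,8}
'a' @ 7: {5,6}
'b' @ 8: {3,4,7,8}
'b' @ 9: {1,5,6,9}  (accept∈set)
end set {1,5,6,9} — state 1 in

Answer: ACCEPT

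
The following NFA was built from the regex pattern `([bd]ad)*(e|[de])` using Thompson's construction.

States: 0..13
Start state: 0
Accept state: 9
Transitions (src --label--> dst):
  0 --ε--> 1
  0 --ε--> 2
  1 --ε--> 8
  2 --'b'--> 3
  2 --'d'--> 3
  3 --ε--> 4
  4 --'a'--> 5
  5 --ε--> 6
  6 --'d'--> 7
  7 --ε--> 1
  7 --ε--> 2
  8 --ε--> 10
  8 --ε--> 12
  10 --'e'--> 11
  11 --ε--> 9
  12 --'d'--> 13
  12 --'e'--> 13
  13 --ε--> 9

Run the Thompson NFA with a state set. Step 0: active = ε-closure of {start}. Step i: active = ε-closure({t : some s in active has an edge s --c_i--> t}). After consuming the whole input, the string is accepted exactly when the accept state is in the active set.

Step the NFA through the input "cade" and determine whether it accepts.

S₀ = ε-closure({0}) = {0,1,2,8,10,12}
'c' @ 1: {}  — no active states
rest 'ade' ignored (set empty)
final: {}; accept 9 not in set

Answer: REJECT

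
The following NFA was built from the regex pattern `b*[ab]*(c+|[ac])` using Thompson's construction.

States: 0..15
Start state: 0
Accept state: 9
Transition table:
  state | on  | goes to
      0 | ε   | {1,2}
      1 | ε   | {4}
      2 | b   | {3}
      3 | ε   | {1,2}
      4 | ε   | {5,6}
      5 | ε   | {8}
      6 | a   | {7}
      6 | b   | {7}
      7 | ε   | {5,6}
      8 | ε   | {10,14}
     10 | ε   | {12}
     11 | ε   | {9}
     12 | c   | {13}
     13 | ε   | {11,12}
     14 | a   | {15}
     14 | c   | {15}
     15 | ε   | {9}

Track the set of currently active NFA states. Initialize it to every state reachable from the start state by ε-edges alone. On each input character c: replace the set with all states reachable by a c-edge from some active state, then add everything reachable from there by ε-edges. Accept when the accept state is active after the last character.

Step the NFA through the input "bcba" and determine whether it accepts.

initial (ε-close {0}): {0,1,2,4,5,6,8,10,12,14}
'b' @ 1: {1,2,3,4,5,6,7,8,10,12,14}
'c' @ 2: {9,11,12,13,15}  ✓accept
'b' @ 3: {}  — no active states
rest 'a' ignored (set empty)
final: {}; accept 9 not in set

Answer: REJECT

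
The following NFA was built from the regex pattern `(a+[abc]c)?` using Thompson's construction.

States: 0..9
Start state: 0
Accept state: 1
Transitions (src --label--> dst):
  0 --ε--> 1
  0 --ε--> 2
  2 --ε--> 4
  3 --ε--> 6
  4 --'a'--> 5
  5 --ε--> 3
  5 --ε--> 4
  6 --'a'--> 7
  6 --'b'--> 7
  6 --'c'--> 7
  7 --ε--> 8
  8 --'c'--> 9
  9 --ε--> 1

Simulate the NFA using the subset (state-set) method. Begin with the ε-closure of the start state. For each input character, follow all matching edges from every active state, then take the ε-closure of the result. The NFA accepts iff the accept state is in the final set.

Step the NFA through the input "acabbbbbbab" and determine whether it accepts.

S₀ = ε-closure({0}) = {0,1,2,4}
'a' @ 1: {3,4,5,6}
'c' @ 2: {7,8}
'a' @ 3: {}  — no active states
rest 'bbbbbbab' ignored (set empty)
end set {} — state 1 not in

Answer: REJECT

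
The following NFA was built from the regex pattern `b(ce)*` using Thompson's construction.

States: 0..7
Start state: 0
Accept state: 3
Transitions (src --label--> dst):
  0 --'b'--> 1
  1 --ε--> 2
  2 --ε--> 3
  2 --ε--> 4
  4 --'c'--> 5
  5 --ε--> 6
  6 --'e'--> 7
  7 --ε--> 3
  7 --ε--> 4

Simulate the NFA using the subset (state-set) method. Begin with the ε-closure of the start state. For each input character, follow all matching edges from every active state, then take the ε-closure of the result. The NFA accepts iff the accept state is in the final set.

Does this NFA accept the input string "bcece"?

S₀ = ε-closure({0}) = {0}
'b' @ 1: {1,2,3,4}  (accept∈set)
'c' @ 2: {5,6}
'e' @ 3: {3,4,7}  (accept∈set)
'c' @ 4: {5,6}
'e' @ 5: {3,4,7}  (accept∈set)
final: {3,4,7}; accept 3 in set

Answer: ACCEPT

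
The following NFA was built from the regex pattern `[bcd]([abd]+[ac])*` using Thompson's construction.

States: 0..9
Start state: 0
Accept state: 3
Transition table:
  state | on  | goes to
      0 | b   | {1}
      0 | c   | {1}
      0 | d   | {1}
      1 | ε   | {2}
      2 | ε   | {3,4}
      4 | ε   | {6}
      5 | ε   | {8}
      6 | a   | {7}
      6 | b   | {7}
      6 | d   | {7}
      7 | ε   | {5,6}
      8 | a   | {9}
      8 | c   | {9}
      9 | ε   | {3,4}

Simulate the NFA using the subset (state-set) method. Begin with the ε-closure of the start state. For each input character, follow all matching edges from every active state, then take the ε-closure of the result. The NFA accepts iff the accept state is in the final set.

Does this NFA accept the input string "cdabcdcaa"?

start: ε-closure({0}) = {0}
'c' @ 1: {1,2,3,4,6}  (accept∈set)
'd' @ 2: {5,6,7,8}
'a' @ 3: {3,4,5,6,7,8,9}  (accept∈set)
'b' @ 4: {5,6,7,8}
'c' @ 5: {3,4,6,9}  (accept∈set)
'd' @ 6: {5,6,7,8}
'c' @ 7: {3,4,6,9}  (accept∈set)
'a' @ 8: {5,6,7,8}
'a' @ 9: {3,4,5,6,7,8,9}  (accept∈set)
end set {3,4,5,6,7,8,9} — state 3 in

Answer: ACCEPT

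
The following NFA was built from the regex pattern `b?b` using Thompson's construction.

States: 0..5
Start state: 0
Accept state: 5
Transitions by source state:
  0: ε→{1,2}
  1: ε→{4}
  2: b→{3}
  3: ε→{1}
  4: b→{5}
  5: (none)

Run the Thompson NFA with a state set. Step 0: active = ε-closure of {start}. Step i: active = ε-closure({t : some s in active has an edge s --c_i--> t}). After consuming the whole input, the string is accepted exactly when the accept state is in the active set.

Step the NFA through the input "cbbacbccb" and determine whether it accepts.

start: ε-closure({0}) = {0,1,2,4}
'c' @ 1: {}  — no active states
rest 'bbacbccb' ignored (set empty)
end set {} — state 5 not in

Answer: REJECT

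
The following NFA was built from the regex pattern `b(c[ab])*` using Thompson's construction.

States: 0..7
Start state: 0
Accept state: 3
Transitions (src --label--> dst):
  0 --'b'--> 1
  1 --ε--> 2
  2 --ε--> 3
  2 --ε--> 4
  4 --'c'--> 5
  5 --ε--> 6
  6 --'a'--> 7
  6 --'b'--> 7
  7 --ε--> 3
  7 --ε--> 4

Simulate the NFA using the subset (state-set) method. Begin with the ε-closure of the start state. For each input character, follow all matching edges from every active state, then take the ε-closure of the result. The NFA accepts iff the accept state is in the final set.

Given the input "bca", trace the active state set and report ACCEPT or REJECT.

Answer: ACCEPT

Derivation:
start: ε-closure({0}) = {0}
'b' @ 1: {1,2,3,4}  ✓accept
'c' @ 2: {5,6}
'a' @ 3: {3,4,7}  ✓accept
after full input: {3,4,7}  (accept=3 in)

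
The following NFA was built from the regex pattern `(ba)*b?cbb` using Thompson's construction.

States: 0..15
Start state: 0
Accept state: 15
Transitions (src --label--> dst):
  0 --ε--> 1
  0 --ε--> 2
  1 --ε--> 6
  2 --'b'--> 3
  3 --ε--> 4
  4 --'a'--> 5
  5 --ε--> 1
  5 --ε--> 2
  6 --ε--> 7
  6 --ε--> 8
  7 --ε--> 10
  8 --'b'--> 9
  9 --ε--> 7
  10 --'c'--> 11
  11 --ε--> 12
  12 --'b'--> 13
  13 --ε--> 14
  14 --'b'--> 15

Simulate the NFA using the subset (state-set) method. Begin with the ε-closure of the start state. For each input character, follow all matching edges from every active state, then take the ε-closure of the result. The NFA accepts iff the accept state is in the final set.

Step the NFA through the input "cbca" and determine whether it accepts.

Answer: REJECT

Steps:
S₀ = ε-closure({0}) = {0,1,2,6,7,8,10}
'c' @ 1: {11,12}
'b' @ 2: {13,14}
'c' @ 3: {}  — state set empty
rest 'a' ignored (set empty)
final: {}; accept 15 not in set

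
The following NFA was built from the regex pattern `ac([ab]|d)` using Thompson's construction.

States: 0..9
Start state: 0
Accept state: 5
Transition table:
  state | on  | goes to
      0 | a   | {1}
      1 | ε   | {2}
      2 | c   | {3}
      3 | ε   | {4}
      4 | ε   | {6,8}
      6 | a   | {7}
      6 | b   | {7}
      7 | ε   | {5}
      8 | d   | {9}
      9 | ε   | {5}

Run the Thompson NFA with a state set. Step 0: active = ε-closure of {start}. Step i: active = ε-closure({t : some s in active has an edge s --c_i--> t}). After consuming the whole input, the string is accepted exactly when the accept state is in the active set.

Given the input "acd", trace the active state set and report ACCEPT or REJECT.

Answer: ACCEPT

Derivation:
S₀ = ε-closure({0}) = {0}
'a' @ 1: {1,2}
'c' @ 2: {3,4,6,8}
'd' @ 3: {5,9}  ✓accept
final: {5,9}; accept 5 in set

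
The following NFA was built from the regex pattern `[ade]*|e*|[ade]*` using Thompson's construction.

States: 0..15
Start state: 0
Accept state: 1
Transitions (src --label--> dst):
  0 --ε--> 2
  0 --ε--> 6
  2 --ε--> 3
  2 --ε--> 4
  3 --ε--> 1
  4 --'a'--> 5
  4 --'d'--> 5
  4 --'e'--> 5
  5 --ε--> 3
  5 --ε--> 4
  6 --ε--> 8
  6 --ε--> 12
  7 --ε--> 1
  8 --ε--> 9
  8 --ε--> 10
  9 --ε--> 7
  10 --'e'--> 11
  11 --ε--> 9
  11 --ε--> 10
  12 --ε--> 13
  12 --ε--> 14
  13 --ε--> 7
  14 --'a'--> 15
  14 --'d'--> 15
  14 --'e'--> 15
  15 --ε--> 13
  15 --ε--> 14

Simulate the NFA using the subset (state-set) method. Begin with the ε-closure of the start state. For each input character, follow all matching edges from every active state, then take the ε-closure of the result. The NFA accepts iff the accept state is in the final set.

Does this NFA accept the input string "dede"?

start: ε-closure({0}) = {0,1,2,3,4,6,7,8,9,10,12,13,14}
'd' @ 1: {1,3,4,5,7,13,14,15}  [accepting]
'e' @ 2: {1,3,4,5,7,13,14,15}  [accepting]
'd' @ 3: {1,3,4,5,7,13,14,15}  [accepting]
'e' @ 4: {1,3,4,5,7,13,14,15}  [accepting]
final: {1,3,4,5,7,13,14,15}; accept 1 in set

Answer: ACCEPT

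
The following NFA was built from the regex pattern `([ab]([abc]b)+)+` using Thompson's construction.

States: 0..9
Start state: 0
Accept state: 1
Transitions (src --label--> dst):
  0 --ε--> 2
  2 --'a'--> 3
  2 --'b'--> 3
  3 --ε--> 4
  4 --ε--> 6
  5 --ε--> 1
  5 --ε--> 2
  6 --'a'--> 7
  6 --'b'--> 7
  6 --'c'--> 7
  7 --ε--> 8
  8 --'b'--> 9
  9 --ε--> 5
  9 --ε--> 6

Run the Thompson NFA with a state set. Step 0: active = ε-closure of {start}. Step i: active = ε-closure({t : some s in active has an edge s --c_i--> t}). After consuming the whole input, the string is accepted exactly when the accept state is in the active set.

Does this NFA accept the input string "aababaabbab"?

Answer: ACCEPT

Trace:
start: ε-closure({0}) = {0,2}
'a' @ 1: {3,4,6}
'a' @ 2: {7,8}
'b' @ 3: {1,2,5,6,9}  ✓accept
'a' @ 4: {3,4,6,7,8}
'b' @ 5: {1,2,5,6,7,8,9}  ✓accept
'a' @ 6: {3,4,6,7,8}
'a' @ 7: {7,8}
'b' @ 8: {1,2,5,6,9}  ✓accept
'b' @ 9: {3,4,6,7,8}
'a' @ 10: {7,8}
'b' @ 11: {1,2,5,6,9}  ✓accept
after full input: {1,2,5,6,9}  (accept=1 in)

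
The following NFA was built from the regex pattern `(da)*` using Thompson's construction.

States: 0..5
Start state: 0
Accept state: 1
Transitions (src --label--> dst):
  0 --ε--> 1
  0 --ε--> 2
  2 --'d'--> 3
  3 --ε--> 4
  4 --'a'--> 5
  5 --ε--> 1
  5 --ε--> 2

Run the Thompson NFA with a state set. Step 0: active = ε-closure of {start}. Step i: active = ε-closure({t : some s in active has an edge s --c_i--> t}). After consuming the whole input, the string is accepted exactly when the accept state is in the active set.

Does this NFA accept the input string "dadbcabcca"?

Answer: REJECT

Trace:
S₀ = ε-closure({0}) = {0,1,2}
'd' @ 1: {3,4}
'a' @ 2: {1,2,5}  ✓accept
'd' @ 3: {3,4}
'b' @ 4: {}  — state set empty
rest 'cabcca' ignored (set empty)
end set {} — state 1 not in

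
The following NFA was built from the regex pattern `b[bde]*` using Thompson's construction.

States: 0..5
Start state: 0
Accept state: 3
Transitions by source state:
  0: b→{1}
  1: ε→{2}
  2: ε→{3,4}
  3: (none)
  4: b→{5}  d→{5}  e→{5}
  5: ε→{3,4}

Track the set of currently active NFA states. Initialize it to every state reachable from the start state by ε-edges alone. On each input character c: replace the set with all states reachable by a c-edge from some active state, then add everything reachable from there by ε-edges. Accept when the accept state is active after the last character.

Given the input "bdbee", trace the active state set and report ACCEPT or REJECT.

S₀ = ε-closure({0}) = {0}
'b' @ 1: {1,2,3,4}  [accepting]
'd' @ 2: {3,4,5}  [accepting]
'b' @ 3: {3,4,5}  [accepting]
'e' @ 4: {3,4,5}  [accepting]
'e' @ 5: {3,4,5}  [accepting]
after full input: {3,4,5}  (accept=3 in)

Answer: ACCEPT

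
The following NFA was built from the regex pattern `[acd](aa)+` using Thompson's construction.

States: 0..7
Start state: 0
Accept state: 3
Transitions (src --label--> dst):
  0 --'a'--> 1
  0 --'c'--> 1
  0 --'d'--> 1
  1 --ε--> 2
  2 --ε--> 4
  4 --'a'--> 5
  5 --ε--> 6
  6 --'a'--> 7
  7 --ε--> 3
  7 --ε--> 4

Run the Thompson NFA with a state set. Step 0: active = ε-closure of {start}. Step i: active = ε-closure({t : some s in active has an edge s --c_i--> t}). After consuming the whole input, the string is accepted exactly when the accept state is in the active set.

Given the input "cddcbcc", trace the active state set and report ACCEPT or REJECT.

start: ε-closure({0}) = {0}
'c' @ 1: {1,2,4}
'd' @ 2: {}  — no active states
rest 'dcbcc' ignored (set empty)
end set {} — state 3 not in

Answer: REJECT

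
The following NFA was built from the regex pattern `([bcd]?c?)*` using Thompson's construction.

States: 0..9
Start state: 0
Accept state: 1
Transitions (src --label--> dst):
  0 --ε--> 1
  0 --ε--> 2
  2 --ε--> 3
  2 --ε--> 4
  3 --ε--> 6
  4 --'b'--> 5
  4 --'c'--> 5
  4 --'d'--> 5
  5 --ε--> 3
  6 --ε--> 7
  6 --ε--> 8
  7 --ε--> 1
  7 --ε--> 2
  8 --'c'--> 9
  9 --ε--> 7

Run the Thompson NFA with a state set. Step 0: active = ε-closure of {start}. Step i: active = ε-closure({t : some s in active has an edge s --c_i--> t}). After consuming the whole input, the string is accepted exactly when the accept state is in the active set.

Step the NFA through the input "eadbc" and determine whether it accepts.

S₀ = ε-closure({0}) = {0,1,2,3,4,6,7,8}
'e' @ 1: {}  — no active states
rest 'adbc' ignored (set empty)
end set {} — state 1 not in

Answer: REJECT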